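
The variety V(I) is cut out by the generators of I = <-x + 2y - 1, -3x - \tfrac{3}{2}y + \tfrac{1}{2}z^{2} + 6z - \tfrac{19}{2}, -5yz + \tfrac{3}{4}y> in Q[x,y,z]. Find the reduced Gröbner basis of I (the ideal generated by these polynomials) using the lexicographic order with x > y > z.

This is the nonlinear analogue of row-reducing a linear system.

f_1 = -x + 2y - 1, LT = x.
f_2 = -3x - \tfrac{3}{2}y + \tfrac{1}{2}z^{2} + 6z - \tfrac{19}{2}, LT = x.
f_3 = -5yz + \tfrac{3}{4}y, LT = yz.

S(f_1,f_2): lcm = x. S = -\tfrac{5}{2}y + \tfrac{1}{6}z^{2} + 2z - \tfrac{13}{6}.
  leading term y: no divisor's leading term divides it; move -\tfrac{5}{2}y to the remainder.
  leading term z^{2}: no divisor's leading term divides it; move \tfrac{1}{6}z^{2} to the remainder.
  leading term z: no divisor's leading term divides it; move 2z to the remainder.
  leading term 1: no divisor's leading term divides it; move -\tfrac{13}{6} to the remainder.
  remainder -\tfrac{5}{2}y + \tfrac{1}{6}z^{2} + 2z - \tfrac{13}{6} ≠ 0; add g_4 = -\tfrac{5}{2}y + \tfrac{1}{6}z^{2} + 2z - \tfrac{13}{6} to the basis.

S(f_3,g_4): lcm = yz. S = -\tfrac{3}{20}y + \tfrac{1}{15}z^{3} + \tfrac{4}{5}z^{2} - \tfrac{13}{15}z.
  leading term y: subtract (\tfrac{3}{50})·g_4 from -\tfrac{3}{20}y + \tfrac{1}{15}z^{3} + \tfrac{4}{5}z^{2} - \tfrac{13}{15}z → \tfrac{1}{15}z^{3} + \tfrac{79}{100}z^{2} - \tfrac{74}{75}z + \tfrac{13}{100}
  leading term z^{3}: no divisor's leading term divides it; move \tfrac{1}{15}z^{3} to the remainder.
  leading term z^{2}: no divisor's leading term divides it; move \tfrac{79}{100}z^{2} to the remainder.
  leading term z: no divisor's leading term divides it; move -\tfrac{74}{75}z to the remainder.
  leading term 1: no divisor's leading term divides it; move \tfrac{13}{100} to the remainder.
  remainder \tfrac{1}{15}z^{3} + \tfrac{79}{100}z^{2} - \tfrac{74}{75}z + \tfrac{13}{100} ≠ 0; add g_5 = \tfrac{1}{15}z^{3} + \tfrac{79}{100}z^{2} - \tfrac{74}{75}z + \tfrac{13}{100} to the basis.

The other S-polynomials (S(f_1,f_3), S(f_2,f_3), S(f_1,g_4), S(f_2,g_4), S(f_1,g_5), S(f_2,g_5), S(f_3,g_5), S(g_4,g_5)) all reduce to 0 modulo the current basis, so we have a Gröbner basis.
Inter-reduce: drop elements whose leading term is divisible by another's, tail-reduce, and make monic.

G = {x - \tfrac{2}{15}z^{2} - \tfrac{8}{5}z + \tfrac{41}{15}, y - \tfrac{1}{15}z^{2} - \tfrac{4}{5}z + \tfrac{13}{15}, z^{3} + \tfrac{237}{20}z^{2} - \tfrac{74}{5}z + \tfrac{39}{20}}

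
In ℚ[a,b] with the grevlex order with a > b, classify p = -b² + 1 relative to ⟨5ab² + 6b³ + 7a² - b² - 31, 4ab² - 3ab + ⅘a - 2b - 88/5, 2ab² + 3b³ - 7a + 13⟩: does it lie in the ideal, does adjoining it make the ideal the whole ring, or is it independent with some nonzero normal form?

First compute the reduced Gröbner basis of I by Buchberger's algorithm.
f_1 = 5ab² + 6b³ + 7a² - b² - 31, LT = ab².
f_2 = 4ab² - 3ab + ⅘a - 2b - 88/5, LT = ab².
f_3 = 2ab² + 3b³ - 7a + 13, LT = ab².

S(f_1,f_2): lcm = ab². S = 6/5b³ + 7/5a² + ¾ab - ⅕b² - ⅕a + ½b - 9/5.
  reduce S modulo (f_1, f_2, f_3):
  remainder 6/5b³ + 7/5a² + ¾ab - ⅕b² - ⅕a + ½b - 9/5 ≠ 0; add h_4 = 6/5b³ + 7/5a² + ¾ab - ⅕b² - ⅕a + ½b - 9/5 to the basis.

S(f_1,f_3): lcm = ab². S = -3/10b³ + 7/5a² - ⅕b² + 7/2a - 127/10.
  reduce S modulo (f_1, f_2, f_3, h_4):
  remainder 7/4a² + 3/16ab - ¼b² + 69/20a + ⅛b - 263/20 ≠ 0; add h_5 = 7/4a² + 3/16ab - ¼b² + 69/20a + ⅛b - 263/20 to the basis.

S(f_1,h_4): lcm = ab³. S = 6/5b⁴ - 7/6a³ + 31/40a²b + ⅙ab² - ⅕b³ + ⅙a² - 5/12ab + 3/2a - 31/5b.
  reduce S modulo (f_1, f_2, f_3, h_4, h_5):
  remainder 341/3360ab - 47/420b² - 17033/1400a - 2909/336b + 1599/100 ≠ 0; add h_6 = 341/3360ab - 47/420b² - 17033/1400a - 2909/336b + 1599/100 to the basis.

S(f_1,h_5): lcm = a²b². S = 153/140ab³ + 1/7b⁴ + 7/5a³ - 76/35ab² - 1/14b³ + 263/35b² - 31/5a.
  reduce S modulo (f_1, f_2, f_3, h_4, h_5, h_6):
  remainder 12569/1705b² - 13062647/716100a - 361483/20460b + 8194409/716100 ≠ 0; add h_7 = 12569/1705b² - 13062647/716100a - 361483/20460b + 8194409/716100 to the basis.

S(f_1,h_6): lcm = ab². S = 3926/1705b³ + 7/5a² + 204396/1705ab + 145109/1705b² - 268632/1705b - 31/5.
  reduce S modulo (f_1, f_2, f_3, h_4, h_5, h_6, h_7):
  remainder 33196334953682/2250165225a + 673450271218/64290435b - 3892900946794/204560475 ≠ 0; add h_8 = 33196334953682/2250165225a + 673450271218/64290435b - 3892900946794/204560475 to the basis.

S(h_4,h_6): lcm = ab³. S = 376/341b⁴ + 7/6a³ + ⅝a²b + 1224671/10230ab² + 29090/341b³ - ⅙a² + 5/12ab - 268632/1705b² - 3/2a.
  reduce S modulo (f_1, f_2, f_3, h_4, h_5, h_6, h_7, h_8):
  remainder -88255363711436352/514543191782071b - 88255363711436352/514543191782071 ≠ 0; add h_9 = -88255363711436352/514543191782071b - 88255363711436352/514543191782071 to the basis.

The other S-polynomials (S(f_2,f_3), S(f_2,h_4), S(f_3,h_4), S(f_2,h_5), S(f_3,h_5), S(h_4,h_5), S(f_2,h_6), S(f_3,h_6), S(h_5,h_6), S(f_1,h_7), S(f_2,h_7), S(f_3,h_7), S(h_4,h_7), S(h_5,h_7), S(h_6,h_7), S(f_1,h_8), S(f_2,h_8), S(f_3,h_8), S(h_4,h_8), S(h_5,h_8), S(h_6,h_8), S(h_7,h_8), S(f_1,h_9), S(f_2,h_9), S(f_3,h_9), S(h_4,h_9), S(h_5,h_9), S(h_6,h_9), S(h_7,h_9), S(h_8,h_9)) all reduce to 0 modulo the current basis, so we have a Gröbner basis.
Inter-reduce: drop elements whose leading term is divisible by another's, tail-reduce, and make monic.
Reduced Gröbner basis: {a - 2, b + 1}.
Label its elements g_1 = a - 2, g_2 = b + 1.

Reduce p = -b² + 1 modulo G:
  leading term b²: subtract (-b)·g_2 from -b² + 1 → b + 1
  leading term b: subtract (1)·g_2 from b + 1 → 0
  normal form = 0.
Since the normal form is 0, p ∈ I.

-b² + 1 lies in I (it reduces to 0).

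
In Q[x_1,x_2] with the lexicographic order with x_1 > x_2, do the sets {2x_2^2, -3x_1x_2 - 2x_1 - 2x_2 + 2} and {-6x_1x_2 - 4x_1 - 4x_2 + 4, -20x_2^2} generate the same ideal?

Yes, the ideals are equal.

Equality of ideals is decidable: compute both reduced Gröbner bases (unique for the ordering) and check whether they agree.
Buchberger on the first generating set:
f_1 = 2x_2^2, LT = x_2^2.
f_2 = -3x_1x_2 - 2x_1 - 2x_2 + 2, LT = x_1x_2.

S(f_1,f_2): lcm = x_1x_2^2. S = -2/3x_1x_2 - 2/3x_2^2 + 2/3x_2.
  leading term x_1x_2: subtract (2/9)·f_2 from -2/3x_1x_2 - 2/3x_2^2 + 2/3x_2 → 4/9x_1 - 2/3x_2^2 + 10/9x_2 - 4/9
  leading term x_1: no divisor's leading term divides it; move 4/9x_1 to the remainder.
  leading term x_2^2: subtract (-1/3)·f_1 from -2/3x_2^2 + 10/9x_2 - 4/9 → 10/9x_2 - 4/9
  leading term x_2: no divisor's leading term divides it; move 10/9x_2 to the remainder.
  leading term 1: no divisor's leading term divides it; move -4/9 to the remainder.
  remainder 4/9x_1 + 10/9x_2 - 4/9 ≠ 0; add g_3 = 4/9x_1 + 10/9x_2 - 4/9 to the basis.

S(f_1,g_3): leading monomials are coprime, so the S-polynomial reduces to 0 (Buchberger's first criterion).
S(f_2,g_3): lcm = x_1x_2. S = 2/3x_1 - 5/2x_2^2 + 5/3x_2 - 2/3.
  leading term x_1: subtract (3/2)·g_3 from 2/3x_1 - 5/2x_2^2 + 5/3x_2 - 2/3 → -5/2x_2^2
  leading term x_2^2: subtract (-5/4)·f_1 from -5/2x_2^2 → 0
  remainder 0.

Every S-polynomial of the final basis reduces to 0, so we have a Gröbner basis.
Inter-reduce: drop elements whose leading term is divisible by another's, tail-reduce, and make monic.
Reduced Gröbner basis: {x_1 + 5/2x_2 - 1, x_2^2}.

Buchberger on the second generating set:
h_1 = -6x_1x_2 - 4x_1 - 4x_2 + 4, LT = x_1x_2.
h_2 = -20x_2^2, LT = x_2^2.

S(h_1,h_2): lcm = x_1x_2^2. S = 2/3x_1x_2 + 2/3x_2^2 - 2/3x_2.
  leading term x_1x_2: subtract (-1/9)·h_1 from 2/3x_1x_2 + 2/3x_2^2 - 2/3x_2 → -4/9x_1 + 2/3x_2^2 - 10/9x_2 + 4/9
  leading term x_1: no divisor's leading term divides it; move -4/9x_1 to the remainder.
  leading term x_2^2: subtract (-1/30)·h_2 from 2/3x_2^2 - 10/9x_2 + 4/9 → -10/9x_2 + 4/9
  leading term x_2: no divisor's leading term divides it; move -10/9x_2 to the remainder.
  leading term 1: no divisor's leading term divides it; move 4/9 to the remainder.
  remainder -4/9x_1 - 10/9x_2 + 4/9 ≠ 0; add k_3 = -4/9x_1 - 10/9x_2 + 4/9 to the basis.

S(h_1,k_3): lcm = x_1x_2. S = 2/3x_1 - 5/2x_2^2 + 5/3x_2 - 2/3.
  leading term x_1: subtract (-3/2)·k_3 from 2/3x_1 - 5/2x_2^2 + 5/3x_2 - 2/3 → -5/2x_2^2
  leading term x_2^2: subtract (1/8)·h_2 from -5/2x_2^2 → 0
  remainder 0.

S(h_2,k_3): leading monomials are coprime, so the S-polynomial reduces to 0 (Buchberger's first criterion).
Every S-polynomial of the final basis reduces to 0, so we have a Gröbner basis.
Inter-reduce: drop elements whose leading term is divisible by another's, tail-reduce, and make monic.
Reduced Gröbner basis: {x_1 + 5/2x_2 - 1, x_2^2}.

Same reduced basis, so the two generating sets span the same ideal.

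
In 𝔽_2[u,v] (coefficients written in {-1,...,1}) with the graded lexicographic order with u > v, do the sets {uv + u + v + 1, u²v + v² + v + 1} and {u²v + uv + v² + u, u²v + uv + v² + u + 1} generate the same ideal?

Equality of ideals is decidable: compute both reduced Gröbner bases (unique for the ordering) and check whether they agree.
Buchberger on the first generating set:
f_1 = uv + u + v + 1, LT = uv.
f_2 = u²v + v² + v + 1, LT = u²v.

S(f_1,f_2): lcm = u²v. S = u² + uv + v² + u + v + 1.
  leading term u²: no divisor's leading term divides it; move u² to the remainder.
  leading term uv: subtract (1)·f_1 from uv + v² + u + v + 1 → v²
  leading term v²: no divisor's leading term divides it; move v² to the remainder.
  remainder u² + v² ≠ 0; add g_3 = u² + v² to the basis.

S(f_1,g_3): lcm = u²v. S = v³ + u² + uv + u.
  leading term v³: no divisor's leading term divides it; move v³ to the remainder.
  leading term u²: subtract (1)·g_3 from u² + uv + u → uv + v² + u
  leading term uv: subtract (1)·f_1 from uv + v² + u → v² + v + 1
  leading term v²: no divisor's leading term divides it; move v² to the remainder.
  leading term v: no divisor's leading term divides it; move v to the remainder.
  leading term 1: no divisor's leading term divides it; move 1 to the remainder.
  remainder v³ + v² + v + 1 ≠ 0; add g_4 = v³ + v² + v + 1 to the basis.

S(f_2,g_3): lcm = u²v. S = v³ + v² + v + 1.
  leading term v³: subtract (1)·g_4 from v³ + v² + v + 1 → 0
  remainder 0.

S(f_1,g_4): lcm = uv³. S = v³ + uv + v² + u.
  leading term v³: subtract (1)·g_4 from v³ + uv + v² + u → uv + u + v + 1
  leading term uv: subtract (1)·f_1 from uv + u + v + 1 → 0
  remainder 0.

S(f_2,g_4): lcm = u²v³. S = u²v² + v⁴ + u²v + v³ + u² + v².
  leading term u²v²: subtract (uv)·f_1 from u²v² + v⁴ + u²v + v³ + u² + v² → v⁴ + uv² + v³ + u² + uv + v²
  leading term v⁴: subtract (v)·g_4 from v⁴ + uv² + v³ + u² + uv + v² → uv² + u² + uv + v
  leading term uv²: subtract (v)·f_1 from uv² + u² + uv + v → u² + v²
  leading term u²: subtract (1)·g_3 from u² + v² → 0
  remainder 0.

S(g_3,g_4): leading monomials are coprime, so the S-polynomial reduces to 0 (Buchberger's first criterion).
Every S-polynomial of the final basis reduces to 0, so we have a Gröbner basis.
Inter-reduce: drop elements whose leading term is divisible by another's, tail-reduce, and make monic.
Reduced Gröbner basis: {v³ + v² + v + 1, u² + v², uv + u + v + 1}.

Buchberger on the second generating set:
h_1 = u²v + uv + v² + u, LT = u²v.
h_2 = u²v + uv + v² + u + 1, LT = u²v.

S(h_1,h_2): lcm = u²v. S = 1.
  leading term 1: no divisor's leading term divides it; move 1 to the remainder.
  remainder 1 ≠ 0; add k_3 = 1 to the basis.

S(h_1,k_3): leading monomials are coprime, so the S-polynomial reduces to 0 (Buchberger's first criterion).
S(h_2,k_3): leading monomials are coprime, so the S-polynomial reduces to 0 (Buchberger's first criterion).
Every S-polynomial of the final basis reduces to 0, so we have a Gröbner basis.
Inter-reduce: drop elements whose leading term is divisible by another's, tail-reduce, and make monic.
Reduced Gröbner basis: {1}.

The bases are distinct; the ideals are different.

No, the ideals differ.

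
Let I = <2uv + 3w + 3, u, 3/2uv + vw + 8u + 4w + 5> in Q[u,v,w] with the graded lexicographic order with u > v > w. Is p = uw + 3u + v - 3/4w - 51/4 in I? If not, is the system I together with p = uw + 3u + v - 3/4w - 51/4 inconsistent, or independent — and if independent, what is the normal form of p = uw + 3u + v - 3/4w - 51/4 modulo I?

Adjoining uw + 3u + v - 3/4w - 51/4 makes the ideal the whole ring: the system is inconsistent.

First compute the reduced Gröbner basis of I by Buchberger's algorithm.
f_1 = 2uv + 3w + 3, LT = uv.
f_2 = u, LT = u.
f_3 = 3/2uv + vw + 8u + 4w + 5, LT = uv.

S(f_1,f_2): lcm = uv. S = 3/2w + 3/2.
  leading term w: no divisor's leading term divides it; move 3/2w to the remainder.
  leading term 1: no divisor's leading term divides it; move 3/2 to the remainder.
  remainder 3/2w + 3/2 ≠ 0; add h_4 = 3/2w + 3/2 to the basis.

S(f_1,f_3): lcm = uv. S = -2/3vw - 16/3u - 7/6w - 11/6.
  leading term vw: subtract (-4/9v)·h_4 from -2/3vw - 16/3u - 7/6w - 11/6 → -16/3u + 2/3v - 7/6w - 11/6
  leading term u: subtract (-16/3)·f_2 from -16/3u + 2/3v - 7/6w - 11/6 → 2/3v - 7/6w - 11/6
  leading term v: no divisor's leading term divides it; move 2/3v to the remainder.
  leading term w: subtract (-7/9)·h_4 from -7/6w - 11/6 → -2/3
  leading term 1: no divisor's leading term divides it; move -2/3 to the remainder.
  remainder 2/3v - 2/3 ≠ 0; add h_5 = 2/3v - 2/3 to the basis.

The other S-polynomials (S(f_2,f_3), S(f_1,h_4), S(f_2,h_4), S(f_3,h_4), S(f_1,h_5), S(f_2,h_5), S(f_3,h_5), S(h_4,h_5)) all reduce to 0 modulo the current basis, so we have a Gröbner basis.
Inter-reduce: drop elements whose leading term is divisible by another's, tail-reduce, and make monic.
Reduced Gröbner basis: {u, v - 1, w + 1}.
Label its elements g_1 = u, g_2 = v - 1, g_3 = w + 1.

Reduce p = uw + 3u + v - 3/4w - 51/4 modulo G:
  leading term uw: subtract (w)·g_1 from uw + 3u + v - 3/4w - 51/4 → 3u + v - 3/4w - 51/4
  leading term u: subtract (3)·g_1 from 3u + v - 3/4w - 51/4 → v - 3/4w - 51/4
  leading term v: subtract (1)·g_2 from v - 3/4w - 51/4 → -3/4w - 47/4
  leading term w: subtract (-3/4)·g_3 from -3/4w - 47/4 → -11
  leading term 1: no divisor's leading term divides it; move -11 to the remainder.
  normal form = -11.
The normal form is nonzero, so p ∉ I. Since p minus its normal form lies in I, I + (p) = I + (r) where r = -11; decide whether this ideal is the whole ring.
Here r = -11 is a nonzero constant, hence a unit: 1 ∈ I + (p), the Gröbner basis of I + (p) is {1}, and the enlarged system has no common solution — adjoining p is inconsistent.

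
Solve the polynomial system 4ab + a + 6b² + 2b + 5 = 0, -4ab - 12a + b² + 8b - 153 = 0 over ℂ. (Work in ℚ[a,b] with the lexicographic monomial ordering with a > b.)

{(-5, 3), (-3959/2464 + 157*sqrt(35337)/2464, -197/56 - sqrt(35337)/56), (-157*sqrt(35337)/2464 - 3959/2464, -197/56 + sqrt(35337)/56)}

Compute a lex Gröbner basis by Buchberger's algorithm.
f_1 = 4ab + a + 6b² + 2b + 5, LT = ab.
f_2 = -4ab - 12a + b² + 8b - 153, LT = ab.

S(f_1,f_2): lcm = ab. S = -11/4a + 7/4b² + 5/2b - 37.
  leading term a: no divisor's leading term divides it; move -11/4a to the remainder.
  leading term b²: no divisor's leading term divides it; move 7/4b² to the remainder.
  leading term b: no divisor's leading term divides it; move 5/2b to the remainder.
  leading term 1: no divisor's leading term divides it; move -37 to the remainder.
  remainder -11/4a + 7/4b² + 5/2b - 37 ≠ 0; add h_3 = -11/4a + 7/4b² + 5/2b - 37 to the basis.

S(f_1,h_3): lcm = ab. S = ¼a + 7/11b³ + 53/22b² - 285/22b + 5/4.
  leading term a: subtract (-1/11)·h_3 from ¼a + 7/11b³ + 53/22b² - 285/22b + 5/4 → 7/11b³ + 113/44b² - 140/11b - 93/44
  leading term b³: no divisor's leading term divides it; move 7/11b³ to the remainder.
  leading term b²: no divisor's leading term divides it; move 113/44b² to the remainder.
  leading term b: no divisor's leading term divides it; move -140/11b to the remainder.
  leading term 1: no divisor's leading term divides it; move -93/44 to the remainder.
  remainder 7/11b³ + 113/44b² - 140/11b - 93/44 ≠ 0; add h_4 = 7/11b³ + 113/44b² - 140/11b - 93/44 to the basis.

The other S-polynomials (S(f_2,h_3), S(f_1,h_4), S(f_2,h_4), S(h_3,h_4)) all reduce to 0 modulo the current basis, so we have a Gröbner basis.
Inter-reduce: drop elements whose leading term is divisible by another's, tail-reduce, and make monic.
Reduced Gröbner basis: {a - 7/11b² - 10/11b + 148/11, b³ + 113/28b² - 20b - 93/28}.

The lex basis is triangular: the last element involves only b. Solving b³ + 113/28b² - 20b - 93/28 = 0 gives b ∈ {3, -197/56 - sqrt(35337)/56, -197/56 + sqrt(35337)/56}; substituting each value into the earlier elements determines the remaining variables.
  b = 3: the earlier basis element becomes a + 5 = 0, giving a = -5 — point (-5, 3).
  b = -197/56 - sqrt(35337)/56: the earlier basis element becomes a - 157*sqrt(35337)/2464 + 3959/2464 = 0, giving a = -3959/2464 + 157*sqrt(35337)/2464 — point (-3959/2464 + 157*sqrt(35337)/2464, -197/56 - sqrt(35337)/56).
  b = -197/56 + sqrt(35337)/56: the earlier basis element becomes a + 3959/2464 + 157*sqrt(35337)/2464 = 0, giving a = -157*sqrt(35337)/2464 - 3959/2464 — point (-157*sqrt(35337)/2464 - 3959/2464, -197/56 + sqrt(35337)/56).
A lex Gröbner basis triangularizes the system, enabling back-substitution.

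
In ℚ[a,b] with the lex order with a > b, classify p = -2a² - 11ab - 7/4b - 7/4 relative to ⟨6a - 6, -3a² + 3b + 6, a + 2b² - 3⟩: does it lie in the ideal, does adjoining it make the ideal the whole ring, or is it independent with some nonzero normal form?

Adjoining -2a² - 11ab - 7/4b - 7/4 makes the ideal the whole ring: the system is inconsistent.

First compute the reduced Gröbner basis of I by Buchberger's algorithm.
f_1 = 6a - 6, LT = a.
f_2 = -3a² + 3b + 6, LT = a².
f_3 = a + 2b² - 3, LT = a.

S(f_1,f_2): lcm = a². S = -a + b + 2.
  reduce S modulo (f_1, f_2, f_3):
  remainder b + 1 ≠ 0; add h_4 = b + 1 to the basis.

The other S-polynomials (S(f_1,f_3), S(f_2,f_3), S(f_1,h_4), S(f_2,h_4), S(f_3,h_4)) all reduce to 0 modulo the current basis, so we have a Gröbner basis.
Inter-reduce: drop elements whose leading term is divisible by another's, tail-reduce, and make monic.
Reduced Gröbner basis: {a - 1, b + 1}.
Label its elements g_1 = a - 1, g_2 = b + 1.

Reduce p = -2a² - 11ab - 7/4b - 7/4 modulo G:
  leading term a²: subtract (-2a)·g_1 from -2a² - 11ab - 7/4b - 7/4 → -11ab - 2a - 7/4b - 7/4
  leading term ab: subtract (-11b)·g_1 from -11ab - 2a - 7/4b - 7/4 → -2a - 51/4b - 7/4
  leading term a: subtract (-2)·g_1 from -2a - 51/4b - 7/4 → -51/4b - 15/4
  leading term b: subtract (-51/4)·g_2 from -51/4b - 15/4 → 9
  leading term 1: no divisor's leading term divides it; move 9 to the remainder.
  normal form = 9.
The normal form is nonzero, so p ∉ I. Since p minus its normal form lies in I, I + (p) = I + (r) where r = 9; decide whether this ideal is the whole ring.
Here r = 9 is a nonzero constant, hence a unit: 1 ∈ I + (p), the Gröbner basis of I + (p) is {1}, and the enlarged system has no common solution — adjoining p is inconsistent.

Ideal membership is decidable via reduction modulo a Gröbner basis.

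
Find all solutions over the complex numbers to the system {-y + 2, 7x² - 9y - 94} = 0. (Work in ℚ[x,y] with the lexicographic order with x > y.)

{(-4, 2), (4, 2)}

Compute a lex Gröbner basis by Buchberger's algorithm.
f_1 = -y + 2, LT = y.
f_2 = 7x² - 9y - 94, LT = x².

The S-polynomials (S(f_1,f_2)) all reduce to 0 modulo the current basis, so we have a Gröbner basis.
Inter-reduce: drop elements whose leading term is divisible by another's, tail-reduce, and make monic.
Reduced Gröbner basis: {x² - 16, y - 2}.

From the last basis element, y - 2 = 0, so y takes values in {2}. Each choice, substituted upward through the basis, yields the corresponding point(s) of the solution set.
  y = 2: the earlier basis element becomes x² - 16 = 0, giving x = -4, 4 — points (-4, 2), (4, 2).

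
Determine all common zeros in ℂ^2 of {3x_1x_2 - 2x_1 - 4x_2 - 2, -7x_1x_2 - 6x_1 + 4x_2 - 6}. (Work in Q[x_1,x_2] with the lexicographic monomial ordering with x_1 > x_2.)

Compute a lex Gröbner basis by Buchberger's algorithm.
f_1 = 3x_1x_2 - 2x_1 - 4x_2 - 2, LT = x_1x_2.
f_2 = -7x_1x_2 - 6x_1 + 4x_2 - 6, LT = x_1x_2.

S(f_1,f_2): lcm = x_1x_2. S = -\tfrac{32}{21}x_1 - \tfrac{16}{21}x_2 - \tfrac{32}{21}.
  leading term x_1: no divisor's leading term divides it; move -\tfrac{32}{21}x_1 to the remainder.
  leading term x_2: no divisor's leading term divides it; move -\tfrac{16}{21}x_2 to the remainder.
  leading term 1: no divisor's leading term divides it; move -\tfrac{32}{21} to the remainder.
  remainder -\tfrac{32}{21}x_1 - \tfrac{16}{21}x_2 - \tfrac{32}{21} ≠ 0; add h_3 = -\tfrac{32}{21}x_1 - \tfrac{16}{21}x_2 - \tfrac{32}{21} to the basis.

S(f_1,h_3): lcm = x_1x_2. S = -\tfrac{2}{3}x_1 - \tfrac{1}{2}x_2^{2} - \tfrac{7}{3}x_2 - \tfrac{2}{3}.
  leading term x_1: subtract (\tfrac{7}{16})·h_3 from -\tfrac{2}{3}x_1 - \tfrac{1}{2}x_2^{2} - \tfrac{7}{3}x_2 - \tfrac{2}{3} → -\tfrac{1}{2}x_2^{2} - 2x_2
  leading term x_2^{2}: no divisor's leading term divides it; move -\tfrac{1}{2}x_2^{2} to the remainder.
  leading term x_2: no divisor's leading term divides it; move -2x_2 to the remainder.
  remainder -\tfrac{1}{2}x_2^{2} - 2x_2 ≠ 0; add h_4 = -\tfrac{1}{2}x_2^{2} - 2x_2 to the basis.

The other S-polynomials (S(f_2,h_3), S(f_1,h_4), S(f_2,h_4), S(h_3,h_4)) all reduce to 0 modulo the current basis, so we have a Gröbner basis.
Inter-reduce: drop elements whose leading term is divisible by another's, tail-reduce, and make monic.
Reduced Gröbner basis: {x_1 + \tfrac{1}{2}x_2 + 1, x_2^{2} + 4x_2}.

The lex basis is triangular: the last element involves only x_2. Solving x_2^{2} + 4x_2 = 0 gives x_2 ∈ {-4, 0}; substituting each value into the earlier elements determines the remaining variables.
  x_2 = -4: the earlier basis element becomes x_1 - 1 = 0, giving x_1 = 1 — point (1, -4).
  x_2 = 0: the earlier basis element becomes x_1 + 1 = 0, giving x_1 = -1 — point (-1, 0).
Each listed point satisfies every original equation (direct substitution).

{(1, -4), (-1, 0)}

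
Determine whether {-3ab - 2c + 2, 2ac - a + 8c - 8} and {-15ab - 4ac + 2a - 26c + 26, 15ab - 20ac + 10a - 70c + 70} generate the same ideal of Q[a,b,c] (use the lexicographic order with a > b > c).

Yes, the ideals are equal.

Two ideals are equal iff their reduced Gröbner bases coincide (the reduced basis is unique for a fixed ordering).
Buchberger on the first generating set:
f_1 = -3ab - 2c + 2, LT = ab.
f_2 = 2ac - a + 8c - 8, LT = ac.

S(f_1,f_2): lcm = abc. S = 1/2ab - 4bc + 4b + 2/3c^2 - 2/3c.
  reduce S modulo (f_1, f_2):
  remainder -4bc + 4b + 2/3c^2 - c + 1/3 ≠ 0; add g_3 = -4bc + 4b + 2/3c^2 - c + 1/3 to the basis.

The other S-polynomials (S(f_1,g_3), S(f_2,g_3)) all reduce to 0 modulo the current basis, so we have a Gröbner basis.
Inter-reduce: drop elements whose leading term is divisible by another's, tail-reduce, and make monic.
Reduced Gröbner basis: {ab + 2/3c - 2/3, ac - 1/2a + 4c - 4, bc - b - 1/6c^2 + 1/4c - 1/12}.

Buchberger on the second generating set:
h_1 = -15ab - 4ac + 2a - 26c + 26, LT = ab.
h_2 = 15ab - 20ac + 10a - 70c + 70, LT = ab.

S(h_1,h_2): lcm = ab. S = 8/5ac - 4/5a + 32/5c - 32/5.
  reduce S modulo (h_1, h_2):
  remainder 8/5ac - 4/5a + 32/5c - 32/5 ≠ 0; add k_3 = 8/5ac - 4/5a + 32/5c - 32/5 to the basis.

S(h_1,k_3): lcm = abc. S = 1/2ab + 4/15ac^2 - 2/15ac - 4bc + 4b + 26/15c^2 - 26/15c.
  reduce S modulo (h_1, h_2, k_3):
  remainder -4bc + 4b + 2/3c^2 - c + 1/3 ≠ 0; add k_4 = -4bc + 4b + 2/3c^2 - c + 1/3 to the basis.

The other S-polynomials (S(h_2,k_3), S(h_1,k_4), S(h_2,k_4), S(k_3,k_4)) all reduce to 0 modulo the current basis, so we have a Gröbner basis.
Inter-reduce: drop elements whose leading term is divisible by another's, tail-reduce, and make monic.
Reduced Gröbner basis: {ab + 2/3c - 2/3, ac - 1/2a + 4c - 4, bc - b - 1/6c^2 + 1/4c - 1/12}.

These coincide, so the ideals are equal.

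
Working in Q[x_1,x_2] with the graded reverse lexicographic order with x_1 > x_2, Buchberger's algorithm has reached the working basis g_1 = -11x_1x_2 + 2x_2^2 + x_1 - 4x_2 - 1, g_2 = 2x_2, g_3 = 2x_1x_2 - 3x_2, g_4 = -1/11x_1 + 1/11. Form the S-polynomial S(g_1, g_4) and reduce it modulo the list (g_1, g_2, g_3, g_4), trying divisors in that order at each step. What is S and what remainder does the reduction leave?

S(g_1, g_4) = -2/11x_2^2 - 1/11x_1 + 15/11x_2 + 1/11; remainder on division = 0.

lcm(LM(g_1), LM(g_4)) = x_1x_2.
S = (lcm/LT(g_1))·g_1 − (lcm/LT(g_4))·g_4 = -2/11x_2^2 - 1/11x_1 + 15/11x_2 + 1/11.
Reduce S modulo (g_1, g_2, g_3, g_4) in that order:
  leading term x_2^2: subtract (-1/11x_2)·g_2 from -2/11x_2^2 - 1/11x_1 + 15/11x_2 + 1/11 → -1/11x_1 + 15/11x_2 + 1/11
  leading term x_1: subtract (1)·g_4 from -1/11x_1 + 15/11x_2 + 1/11 → 15/11x_2
  leading term x_2: subtract (15/22)·g_2 from 15/11x_2 → 0
The remainder is 0, so this S-polynomial contributes no new basis element.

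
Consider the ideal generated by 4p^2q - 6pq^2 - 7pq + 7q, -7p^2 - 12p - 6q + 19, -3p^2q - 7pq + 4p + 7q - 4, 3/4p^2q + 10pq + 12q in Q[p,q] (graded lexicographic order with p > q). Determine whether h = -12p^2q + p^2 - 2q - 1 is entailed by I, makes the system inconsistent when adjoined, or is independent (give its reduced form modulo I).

-12p^2q + p^2 - 2q - 1 lies in I (it reduces to 0).

First compute the reduced Gröbner basis of I by Buchberger's algorithm.
f_1 = 4p^2q - 6pq^2 - 7pq + 7q, LT = p^2q.
f_2 = -7p^2 - 12p - 6q + 19, LT = p^2.
f_3 = -3p^2q - 7pq + 4p + 7q - 4, LT = p^2q.
f_4 = 3/4p^2q + 10pq + 12q, LT = p^2q.

S(f_1,f_2): lcm = p^2q. S = -3/2pq^2 - 97/28pq - 6/7q^2 + 125/28q.
  reduce S modulo (f_1, f_2, f_3, f_4):
  remainder -3/2pq^2 - 97/28pq - 6/7q^2 + 125/28q ≠ 0; add k_5 = -3/2pq^2 - 97/28pq - 6/7q^2 + 125/28q to the basis.

S(f_1,f_3): lcm = p^2q. S = -3/2pq^2 - 49/12pq + 4/3p + 49/12q - 4/3.
  reduce S modulo (f_1, f_2, f_3, f_4, k_5):
  remainder -13/21pq + 6/7q^2 + 4/3p - 8/21q - 4/3 ≠ 0; add k_6 = -13/21pq + 6/7q^2 + 4/3p - 8/21q - 4/3 to the basis.

S(f_1,f_4): lcm = p^2q. S = -3/2pq^2 - 181/12pq - 57/4q.
  reduce S modulo (f_1, f_2, f_3, f_4, k_5, k_6):
  remainder -198/13q^2 - 976/39p - 451/39q + 976/39 ≠ 0; add k_7 = -198/13q^2 - 976/39p - 451/39q + 976/39 to the basis.

S(f_1,k_5): lcm = p^2q^2. S = -3/2pq^3 - 97/42p^2q - 65/28pq^2 + 125/42pq + 7/4q^2.
  reduce S modulo (f_1, f_2, f_3, f_4, k_5, k_6, k_7):
  remainder 617366/205821p - 176773/37422q - 617366/205821 ≠ 0; add k_8 = 617366/205821p - 176773/37422q - 617366/205821 to the basis.

S(f_3,k_5): lcm = p^2q^2. S = -97/42p^2q + 37/21pq^2 + 23/14pq - 7/3q^2 + 4/3q.
  reduce S modulo (f_1, f_2, f_3, f_4, k_5, k_6, k_7, k_8):
  remainder 5596708/2778147q ≠ 0; add k_9 = 5596708/2778147q to the basis.

The other S-polynomials (S(f_2,f_3), S(f_2,f_4), S(f_3,f_4), S(f_2,k_5), S(f_4,k_5), S(f_1,k_6), S(f_2,k_6), S(f_3,k_6), S(f_4,k_6), S(k_5,k_6), S(f_1,k_7), S(f_2,k_7), S(f_3,k_7), S(f_4,k_7), S(k_5,k_7), S(k_6,k_7), S(f_1,k_8), S(f_2,k_8), S(f_3,k_8), S(f_4,k_8), S(k_5,k_8), S(k_6,k_8), S(k_7,k_8), S(f_1,k_9), S(f_2,k_9), S(f_3,k_9), S(f_4,k_9), S(k_5,k_9), S(k_6,k_9), S(k_7,k_9), S(k_8,k_9)) all reduce to 0 modulo the current basis, so we have a Gröbner basis.
Inter-reduce: drop elements whose leading term is divisible by another's, tail-reduce, and make monic.
Reduced Gröbner basis: {p - 1, q}.
Label its elements g_1 = p - 1, g_2 = q.

Reduce h = -12p^2q + p^2 - 2q - 1 modulo G:
  leading term p^2q: subtract (-12pq)·g_1 from -12p^2q + p^2 - 2q - 1 → p^2 - 12pq - 2q - 1
  leading term p^2: subtract (p)·g_1 from p^2 - 12pq - 2q - 1 → -12pq + p - 2q - 1
  leading term pq: subtract (-12q)·g_1 from -12pq + p - 2q - 1 → p - 14q - 1
  leading term p: subtract (1)·g_1 from p - 14q - 1 → -14q
  leading term q: subtract (-14)·g_2 from -14q → 0
  normal form = 0.
Since the normal form is 0, h ∈ I.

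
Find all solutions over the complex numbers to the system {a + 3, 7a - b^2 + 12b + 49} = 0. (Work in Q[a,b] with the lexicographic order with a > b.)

Compute a lex Gröbner basis by Buchberger's algorithm.
f_1 = a + 3, LT = a.
f_2 = 7a - b^2 + 12b + 49, LT = a.

S(f_1,f_2): lcm = a. S = 1/7b^2 - 12/7b - 4.
  leading term b^2: no divisor's leading term divides it; move 1/7b^2 to the remainder.
  leading term b: no divisor's leading term divides it; move -12/7b to the remainder.
  leading term 1: no divisor's leading term divides it; move -4 to the remainder.
  remainder 1/7b^2 - 12/7b - 4 ≠ 0; add h_3 = 1/7b^2 - 12/7b - 4 to the basis.

The other S-polynomials (S(f_1,h_3), S(f_2,h_3)) all reduce to 0 modulo the current basis, so we have a Gröbner basis.
Inter-reduce: drop elements whose leading term is divisible by another's, tail-reduce, and make monic.
Reduced Gröbner basis: {a + 3, b^2 - 12b - 28}.

Elimination: the polynomial b^2 - 12b - 28 lies in the elimination ideal for b, so b ∈ {-2, 14}. For each such b, the remaining basis elements (now univariate) give the rest of the solution.
  b = -2: the earlier basis element becomes a + 3 = 0, giving a = -3 — point (-3, -2).
  b = 14: the earlier basis element becomes a + 3 = 0, giving a = -3 — point (-3, 14).
A lex Gröbner basis triangularizes the system, enabling back-substitution.

{(-3, -2), (-3, 14)}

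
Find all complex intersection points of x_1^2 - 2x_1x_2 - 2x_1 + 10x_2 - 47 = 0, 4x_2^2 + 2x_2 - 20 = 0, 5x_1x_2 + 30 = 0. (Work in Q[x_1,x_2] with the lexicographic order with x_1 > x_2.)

Compute a lex Gröbner basis by Buchberger's algorithm.
f_1 = x_1^2 - 2x_1x_2 - 2x_1 + 10x_2 - 47, LT = x_1^2.
f_2 = 4x_2^2 + 2x_2 - 20, LT = x_2^2.
f_3 = 5x_1x_2 + 30, LT = x_1x_2.

S(f_1,f_3): lcm = x_1^2x_2. S = -2x_1x_2^2 - 2x_1x_2 - 6x_1 + 10x_2^2 - 47x_2.
  leading term x_1x_2^2: subtract (-1/2x_1)·f_2 from -2x_1x_2^2 - 2x_1x_2 - 6x_1 + 10x_2^2 - 47x_2 → -x_1x_2 - 16x_1 + 10x_2^2 - 47x_2
  leading term x_1x_2: subtract (-1/5)·f_3 from -x_1x_2 - 16x_1 + 10x_2^2 - 47x_2 → -16x_1 + 10x_2^2 - 47x_2 + 6
  leading term x_1: no divisor's leading term divides it; move -16x_1 to the remainder.
  leading term x_2^2: subtract (5/2)·f_2 from 10x_2^2 - 47x_2 + 6 → -52x_2 + 56
  leading term x_2: no divisor's leading term divides it; move -52x_2 to the remainder.
  leading term 1: no divisor's leading term divides it; move 56 to the remainder.
  remainder -16x_1 - 52x_2 + 56 ≠ 0; add h_4 = -16x_1 - 52x_2 + 56 to the basis.

S(f_2,f_3): lcm = x_1x_2^2. S = 1/2x_1x_2 - 5x_1 - 6x_2.
  leading term x_1x_2: subtract (1/10)·f_3 from 1/2x_1x_2 - 5x_1 - 6x_2 → -5x_1 - 6x_2 - 3
  leading term x_1: subtract (5/16)·h_4 from -5x_1 - 6x_2 - 3 → 41/4x_2 - 41/2
  leading term x_2: no divisor's leading term divides it; move 41/4x_2 to the remainder.
  leading term 1: no divisor's leading term divides it; move -41/2 to the remainder.
  remainder 41/4x_2 - 41/2 ≠ 0; add h_5 = 41/4x_2 - 41/2 to the basis.

The other S-polynomials (S(f_1,f_2), S(f_1,h_4), S(f_2,h_4), S(f_3,h_4), S(f_1,h_5), S(f_2,h_5), S(f_3,h_5), S(h_4,h_5)) all reduce to 0 modulo the current basis, so we have a Gröbner basis.
Inter-reduce: drop elements whose leading term is divisible by another's, tail-reduce, and make monic.
Reduced Gröbner basis: {x_1 + 3, x_2 - 2}.

The lex basis is triangular: the last element involves only x_2. Solving x_2 - 2 = 0 gives x_2 ∈ {2}; substituting each value into the earlier elements determines the remaining variables.
  x_2 = 2: the earlier basis element becomes x_1 + 3 = 0, giving x_1 = -3 — point (-3, 2).
Substituting each solution back into the original system confirms all equations vanish.

{(-3, 2)}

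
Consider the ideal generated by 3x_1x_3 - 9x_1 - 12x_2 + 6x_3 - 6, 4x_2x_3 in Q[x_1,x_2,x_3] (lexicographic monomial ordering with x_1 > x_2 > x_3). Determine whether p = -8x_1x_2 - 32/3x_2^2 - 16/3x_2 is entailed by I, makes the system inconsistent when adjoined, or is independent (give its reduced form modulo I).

-8x_1x_2 - 32/3x_2^2 - 16/3x_2 lies in I (it reduces to 0).

First compute the reduced Gröbner basis of I by Buchberger's algorithm.
f_1 = 3x_1x_3 - 9x_1 - 12x_2 + 6x_3 - 6, LT = x_1x_3.
f_2 = 4x_2x_3, LT = x_2x_3.

S(f_1,f_2): lcm = x_1x_2x_3. S = -3x_1x_2 - 4x_2^2 + 2x_2x_3 - 2x_2.
  leading term x_1x_2: no divisor's leading term divides it; move -3x_1x_2 to the remainder.
  leading term x_2^2: no divisor's leading term divides it; move -4x_2^2 to the remainder.
  leading term x_2x_3: subtract (1/2)·f_2 from 2x_2x_3 - 2x_2 → -2x_2
  leading term x_2: no divisor's leading term divides it; move -2x_2 to the remainder.
  remainder -3x_1x_2 - 4x_2^2 - 2x_2 ≠ 0; add h_3 = -3x_1x_2 - 4x_2^2 - 2x_2 to the basis.

The other S-polynomials (S(f_1,h_3), S(f_2,h_3)) all reduce to 0 modulo the current basis, so we have a Gröbner basis.
Inter-reduce: drop elements whose leading term is divisible by another's, tail-reduce, and make monic.
Reduced Gröbner basis: {x_1x_2 + 4/3x_2^2 + 2/3x_2, x_1x_3 - 3x_1 - 4x_2 + 2x_3 - 2, x_2x_3}.
Label its elements g_1 = x_1x_2 + 4/3x_2^2 + 2/3x_2, g_2 = x_1x_3 - 3x_1 - 4x_2 + 2x_3 - 2, g_3 = x_2x_3.

Reduce p = -8x_1x_2 - 32/3x_2^2 - 16/3x_2 modulo G:
  leading term x_1x_2: subtract (-8)·g_1 from -8x_1x_2 - 32/3x_2^2 - 16/3x_2 → 0
  normal form = 0.
Since the normal form is 0, p ∈ I.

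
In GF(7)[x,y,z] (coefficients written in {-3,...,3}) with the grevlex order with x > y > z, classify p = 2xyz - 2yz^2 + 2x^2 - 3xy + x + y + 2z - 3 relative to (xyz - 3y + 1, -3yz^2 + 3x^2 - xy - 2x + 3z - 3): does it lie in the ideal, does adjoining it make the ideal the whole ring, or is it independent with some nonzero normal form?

Adjoining 2xyz - 2yz^2 + 2x^2 - 3xy + x + y + 2z - 3 makes the ideal the whole ring: the system is inconsistent.

First compute the reduced Gröbner basis of I by Buchberger's algorithm.
f_1 = xyz - 3y + 1, LT = xyz.
f_2 = -3yz^2 + 3x^2 - xy - 2x + 3z - 3, LT = yz^2.

S(f_1,f_2): lcm = xyz^2. S = x^3 + 2x^2y - 3x^2 + xz - 3yz - x + z.
  reduce S modulo (f_1, f_2):
  remainder x^3 + 2x^2y - 3x^2 + xz - 3yz - x + z ≠ 0; add h_3 = x^3 + 2x^2y - 3x^2 + xz - 3yz - x + z to the basis.

The other S-polynomials (S(f_1,h_3), S(f_2,h_3)) all reduce to 0 modulo the current basis, so we have a Gröbner basis.
Inter-reduce: drop elements whose leading term is divisible by another's, tail-reduce, and make monic.
Reduced Gröbner basis: {x^3 + 2x^2y - 3x^2 + xz - 3yz - x + z, xyz - 3y + 1, yz^2 - x^2 - 2xy + 3x - z + 1}.
Label its elements g_1 = x^3 + 2x^2y - 3x^2 + xz - 3yz - x + z, g_2 = xyz - 3y + 1, g_3 = yz^2 - x^2 - 2xy + 3x - z + 1.

Reduce p = 2xyz - 2yz^2 + 2x^2 - 3xy + x + y + 2z - 3 modulo G:
  leading term xyz: subtract (2)·g_2 from 2xyz - 2yz^2 + 2x^2 - 3xy + x + y + 2z - 3 → -2yz^2 + 2x^2 - 3xy + x + 2z + 2
  leading term yz^2: subtract (-2)·g_3 from -2yz^2 + 2x^2 - 3xy + x + 2z + 2 → -3
  leading term 1: no divisor's leading term divides it; move -3 to the remainder.
  normal form = -3.
The normal form is nonzero, so p ∉ I. Since p minus its normal form lies in I, I + (p) = I + (r) where r = -3; decide whether this ideal is the whole ring.
Here r = -3 is a nonzero constant, hence a unit: 1 ∈ I + (p), the Gröbner basis of I + (p) is {1}, and the enlarged system has no common solution — adjoining p is inconsistent.

The remainder on division by a Gröbner basis is unique — it is the normal form.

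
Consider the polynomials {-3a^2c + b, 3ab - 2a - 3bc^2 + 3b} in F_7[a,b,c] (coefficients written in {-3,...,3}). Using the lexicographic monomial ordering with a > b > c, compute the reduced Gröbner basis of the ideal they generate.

f_1 = -3a^2c + b, LT = a^2c.
f_2 = 3ab - 2a - 3bc^2 + 3b, LT = ab.

S(f_1,f_2): lcm = a^2bc. S = 3a^2c + abc^3 - abc + 2b^2.
  reduce S modulo (f_1, f_2):
  remainder 3ac^3 - 3ac + 2b^2 + bc^5 - 2bc^3 + bc + b ≠ 0; add g_3 = 3ac^3 - 3ac + 2b^2 + bc^5 - 2bc^3 + bc + b to the basis.

S(f_2,g_3): lcm = abc^3. S = abc - 3ac^3 - 3b^3 + 2b^2c^5 + 3b^2c^3 + 2b^2c + 2b^2 - bc^5 + bc^3.
  reduce S modulo (f_1, f_2, g_3):
  remainder -3b^3 + 2b^2c^5 + 3b^2c^3 + 2b^2c - 3b^2 + b ≠ 0; add g_4 = -3b^3 + 2b^2c^5 + 3b^2c^3 + 2b^2c - 3b^2 + b to the basis.

The other S-polynomials (S(f_1,g_3), S(f_1,g_4), S(f_2,g_4), S(g_3,g_4)) all reduce to 0 modulo the current basis, so we have a Gröbner basis.

G = {a^2c + 2b, ab - 3a - bc^2 + b, ac^3 - ac + 3b^2 - 2bc^5 - 3bc^3 - 2bc - 2b, b^3 - 3b^2c^5 - b^2c^3 - 3b^2c + b^2 + 2b}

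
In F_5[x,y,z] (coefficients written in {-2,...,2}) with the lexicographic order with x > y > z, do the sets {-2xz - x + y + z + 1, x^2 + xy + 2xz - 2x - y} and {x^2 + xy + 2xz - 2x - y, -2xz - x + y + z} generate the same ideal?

For a fixed monomial order, each ideal has a unique reduced Gröbner basis; comparing bases decides equality.
Buchberger on the first generating set:
f_1 = -2xz - x + y + z + 1, LT = xz.
f_2 = x^2 + xy + 2xz - 2x - y, LT = x^2.

S(f_1,f_2): lcm = x^2z. S = -2x^2 - xyz + 2xy - 2xz^2 - xz + 2x + yz.
  reduce S modulo (f_1, f_2):
  remainder 2xy + x + 2y^2 + 2yz + 2y - z^2 + z + 2 ≠ 0; add g_3 = 2xy + x + 2y^2 + 2yz + 2y - z^2 + z + 2 to the basis.

S(f_1,g_3): lcm = xyz. S = -2xy + 2xz - y^2z + 2y^2 - yz^2 + yz + 2y - 2z^3 + 2z^2 - z.
  reduce S modulo (f_1, f_2, g_3):
  remainder -y^2z - y^2 - yz^2 - 2yz - 2z^3 + z^2 + z - 2 ≠ 0; add g_4 = -y^2z - y^2 - yz^2 - 2yz - 2z^3 + z^2 + z - 2 to the basis.

The other S-polynomials (S(f_2,g_3), S(f_1,g_4), S(f_2,g_4), S(g_3,g_4)) all reduce to 0 modulo the current basis, so we have a Gröbner basis.
Inter-reduce: drop elements whose leading term is divisible by another's, tail-reduce, and make monic.
Reduced Gröbner basis: {x^2 - x - y^2 - yz - y - 2z^2 - 2z, xy - 2x + y^2 + yz + y + 2z^2 - 2z + 1, xz - 2x + 2y + 2z + 2, y^2z + y^2 + yz^2 + 2yz + 2z^3 - z^2 - z + 2}.

Buchberger on the second generating set:
h_1 = x^2 + xy + 2xz - 2x - y, LT = x^2.
h_2 = -2xz - x + y + z, LT = xz.

S(h_1,h_2): lcm = x^2z. S = 2x^2 + xyz - 2xy + 2xz^2 + xz - yz.
  reduce S modulo (h_1, h_2):
  remainder -2xy + x - 2y^2 - 2yz + z^2 - 2z ≠ 0; add k_3 = -2xy + x - 2y^2 - 2yz + z^2 - 2z to the basis.

S(h_2,k_3): lcm = xyz. S = -2xy - 2xz - y^2z + 2y^2 - yz^2 + 2yz - 2z^3 - z^2.
  reduce S modulo (h_1, h_2, k_3):
  remainder -y^2z - y^2 - yz^2 - yz - y - 2z^3 - 2z^2 + z ≠ 0; add k_4 = -y^2z - y^2 - yz^2 - yz - y - 2z^3 - 2z^2 + z to the basis.

The other S-polynomials (S(h_1,k_3), S(h_1,k_4), S(h_2,k_4), S(k_3,k_4)) all reduce to 0 modulo the current basis, so we have a Gröbner basis.
Inter-reduce: drop elements whose leading term is divisible by another's, tail-reduce, and make monic.
Reduced Gröbner basis: {x^2 - y^2 - yz - 2z^2, xy + 2x + y^2 + yz + 2z^2 + z, xz - 2x + 2y + 2z, y^2z + y^2 + yz^2 + yz + y + 2z^3 + 2z^2 - z}.

Since the reduced bases disagree, the two ideals are not the same.

No, the ideals differ.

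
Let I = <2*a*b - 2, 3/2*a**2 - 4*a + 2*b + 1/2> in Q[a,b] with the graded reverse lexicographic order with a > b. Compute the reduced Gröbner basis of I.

f_1 = 2*a*b - 2, LT = a*b.
f_2 = 3/2*a**2 - 4*a + 2*b + 1/2, LT = a**2.

S(f_1,f_2): lcm = a**2*b. S = 8/3*a*b - 4/3*b**2 - a - 1/3*b.
  leading term a*b: subtract (4/3)·f_1 from 8/3*a*b - 4/3*b**2 - a - 1/3*b → -4/3*b**2 - a - 1/3*b + 8/3
  leading term b**2: no divisor's leading term divides it; move -4/3*b**2 to the remainder.
  leading term a: no divisor's leading term divides it; move -a to the remainder.
  leading term b: no divisor's leading term divides it; move -1/3*b to the remainder.
  leading term 1: no divisor's leading term divides it; move 8/3 to the remainder.
  remainder -4/3*b**2 - a - 1/3*b + 8/3 ≠ 0; add g_3 = -4/3*b**2 - a - 1/3*b + 8/3 to the basis.

The other S-polynomials (S(f_1,g_3), S(f_2,g_3)) all reduce to 0 modulo the current basis, so we have a Gröbner basis.

G = {a**2 - 8/3*a + 4/3*b + 1/3, a*b - 1, b**2 + 3/4*a + 1/4*b - 2}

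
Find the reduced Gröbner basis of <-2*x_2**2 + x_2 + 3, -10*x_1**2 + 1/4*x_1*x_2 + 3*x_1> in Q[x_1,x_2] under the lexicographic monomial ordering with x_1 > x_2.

G = {x_1**2 - 1/40*x_1*x_2 - 3/10*x_1, x_2**2 - 1/2*x_2 - 3/2}

f_1 = -2*x_2**2 + x_2 + 3, LT = x_2**2.
f_2 = -10*x_1**2 + 1/4*x_1*x_2 + 3*x_1, LT = x_1**2.

The S-polynomials (S(f_1,f_2)) all reduce to 0 modulo the current basis, so we have a Gröbner basis.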